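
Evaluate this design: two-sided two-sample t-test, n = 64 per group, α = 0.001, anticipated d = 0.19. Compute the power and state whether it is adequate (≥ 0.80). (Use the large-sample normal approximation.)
Power ≈ 0.01; the study is underpowered (power < 0.80)

Power calculation (two-sample t-test, normal approximation):
z_β = d · √(n/2) - z_{α/2}
z_β = 0.19 · √(64/2) - 3.291
z_β = 0.19 · 5.657 - 3.291
z_β = -2.216

Power = Φ(z_β) = Φ(-2.216) ≈ 0.013

Effect size d = 0.19 is very small by Cohen's convention (0.2/0.5/0.8).

Threshold: power ≥ 0.80 is conventionally adequate.
Power ≈ 0.01 → the study is underpowered (power < 0.80).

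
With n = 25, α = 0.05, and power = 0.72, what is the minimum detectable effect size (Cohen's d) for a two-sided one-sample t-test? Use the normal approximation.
d ≈ 0.51

Minimum detectable effect (one-sample t-test, normal approximation):
d = (z_{α/2} + z_β) / √n
d = (1.960 + 0.583) / √25
d = 2.543 / 5.000
d ≈ 0.51

By Cohen's convention (0.2 small / 0.5 medium / 0.8 large): medium effect.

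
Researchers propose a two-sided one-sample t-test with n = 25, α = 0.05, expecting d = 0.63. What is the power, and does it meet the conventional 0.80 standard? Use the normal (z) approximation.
Power ≈ 0.88; the study is adequately powered (power ≥ 0.80)

Power calculation (one-sample t-test, normal approximation):
z_β = d · √n - z_{α/2}
z_β = 0.63 · √25 - 1.960
z_β = 0.63 · 5.000 - 1.960
z_β = 1.190

Power = Φ(z_β) = Φ(1.190) ≈ 0.883

Effect size d = 0.63 is medium by Cohen's convention (0.2/0.5/0.8).

Threshold: power ≥ 0.80 is conventionally adequate.
Power ≈ 0.88 → the study is adequately powered (power ≥ 0.80).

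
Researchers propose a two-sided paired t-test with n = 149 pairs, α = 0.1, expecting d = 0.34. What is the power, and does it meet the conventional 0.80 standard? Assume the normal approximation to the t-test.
Power ≈ 0.99; the study is adequately powered (power ≥ 0.80)

Power calculation (paired t-test, normal approximation):
z_β = d · √n - z_{α/2}
z_β = 0.34 · √149 - 1.645
z_β = 0.34 · 12.207 - 1.645
z_β = 2.505

Power = Φ(z_β) = Φ(2.505) ≈ 0.994

Effect size d = 0.34 is small by Cohen's convention (0.2/0.5/0.8).

Threshold: power ≥ 0.80 is conventionally adequate.
Power ≈ 0.99 → the study is adequately powered (power ≥ 0.80).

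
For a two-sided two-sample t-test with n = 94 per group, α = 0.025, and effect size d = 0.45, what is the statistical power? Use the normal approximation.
Power ≈ 0.80

Power calculation (two-sample t-test, normal approximation):
z_β = d · √(n/2) - z_{α/2}
z_β = 0.45 · √(94/2) - 2.241
z_β = 0.45 · 6.856 - 2.241
z_β = 0.844

Power = Φ(z_β) = Φ(0.844) ≈ 0.801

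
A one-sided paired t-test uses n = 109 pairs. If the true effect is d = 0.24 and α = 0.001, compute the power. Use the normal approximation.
Power ≈ 0.28

Power calculation (paired t-test, normal approximation):
z_β = d · √n - z_α
z_β = 0.24 · √109 - 3.090
z_β = 0.24 · 10.440 - 3.090
z_β = -0.585

Power = Φ(z_β) = Φ(-0.585) ≈ 0.279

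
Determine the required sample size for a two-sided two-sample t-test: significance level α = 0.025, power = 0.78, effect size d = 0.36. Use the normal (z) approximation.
n = 141 per group

Sample size formula (two-sample t-test, normal approximation):
n = 2 · ((z_{α/2} + z_β) / d)²

z_{α/2} = 2.241 (for α = 0.025, two-sided)
z_β = 0.772 (for power = 0.78)
d = 0.36

n = 2 · ((2.241 + 0.772) / 0.36)²
n = 2 · (8.369)²
n ≈ 140.08
Round up to the next whole number: n = 141 per group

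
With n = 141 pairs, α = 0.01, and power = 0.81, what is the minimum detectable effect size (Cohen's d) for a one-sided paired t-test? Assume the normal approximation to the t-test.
d ≈ 0.27

Minimum detectable effect (paired t-test, normal approximation):
d = (z_α + z_β) / √n
d = (2.326 + 0.878) / √141
d = 3.204 / 11.874
d ≈ 0.27

By Cohen's convention (0.2 small / 0.5 medium / 0.8 large): small effect.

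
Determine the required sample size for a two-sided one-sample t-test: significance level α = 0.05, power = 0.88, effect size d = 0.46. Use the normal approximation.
n = 47

Sample size formula (one-sample t-test, normal approximation):
n = ((z_{α/2} + z_β) / d)²

z_{α/2} = 1.960 (for α = 0.05, two-sided)
z_β = 1.175 (for power = 0.88)
d = 0.46

n = ((1.960 + 1.175) / 0.46)²
n = (6.815)²
n ≈ 46.44
Round up to the next whole number: n = 47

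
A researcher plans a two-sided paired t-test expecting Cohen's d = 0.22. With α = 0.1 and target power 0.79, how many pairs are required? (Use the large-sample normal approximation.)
n = 125 pairs

Sample size formula (paired t-test, normal approximation):
n = ((z_{α/2} + z_β) / d)²

z_{α/2} = 1.645 (for α = 0.1, two-sided)
z_β = 0.806 (for power = 0.79)
d = 0.22

n = ((1.645 + 0.806) / 0.22)²
n = (11.141)²
n ≈ 124.12
Round up to the next whole number: n = 125 pairs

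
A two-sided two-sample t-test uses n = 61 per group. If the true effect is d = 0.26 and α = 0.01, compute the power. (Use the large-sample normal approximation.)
Power ≈ 0.13

Power calculation (two-sample t-test, normal approximation):
z_β = d · √(n/2) - z_{α/2}
z_β = 0.26 · √(61/2) - 2.576
z_β = 0.26 · 5.523 - 2.576
z_β = -1.140

Power = Φ(z_β) = Φ(-1.140) ≈ 0.127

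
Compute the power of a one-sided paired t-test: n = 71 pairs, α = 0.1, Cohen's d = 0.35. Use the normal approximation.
Power ≈ 0.95

Power calculation (paired t-test, normal approximation):
z_β = d · √n - z_α
z_β = 0.35 · √71 - 1.282
z_β = 0.35 · 8.426 - 1.282
z_β = 1.668

Power = Φ(z_β) = Φ(1.668) ≈ 0.952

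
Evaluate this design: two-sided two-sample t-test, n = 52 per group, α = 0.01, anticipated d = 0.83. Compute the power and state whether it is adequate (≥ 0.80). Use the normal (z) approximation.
Power ≈ 0.95; the study is adequately powered (power ≥ 0.80)

Power calculation (two-sample t-test, normal approximation):
z_β = d · √(n/2) - z_{α/2}
z_β = 0.83 · √(52/2) - 2.576
z_β = 0.83 · 5.099 - 2.576
z_β = 1.656

Power = Φ(z_β) = Φ(1.656) ≈ 0.951

Effect size d = 0.83 is large by Cohen's convention (0.2/0.5/0.8).

Threshold: power ≥ 0.80 is conventionally adequate.
Power ≈ 0.95 → the study is adequately powered (power ≥ 0.80).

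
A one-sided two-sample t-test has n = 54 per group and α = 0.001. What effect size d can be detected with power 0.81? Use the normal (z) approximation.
d ≈ 0.76

Minimum detectable effect (two-sample t-test, normal approximation):
d = (z_α + z_β) / √(n/2)
d = (3.090 + 0.878) / √(54/2)
d = 3.968 / 5.196
d ≈ 0.76

By Cohen's convention (0.2 small / 0.5 medium / 0.8 large): medium effect.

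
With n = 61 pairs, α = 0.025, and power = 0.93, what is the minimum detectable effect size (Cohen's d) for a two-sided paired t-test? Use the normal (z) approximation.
d ≈ 0.48

Minimum detectable effect (paired t-test, normal approximation):
d = (z_{α/2} + z_β) / √n
d = (2.241 + 1.476) / √61
d = 3.717 / 7.810
d ≈ 0.48

By Cohen's convention (0.2 small / 0.5 medium / 0.8 large): small effect.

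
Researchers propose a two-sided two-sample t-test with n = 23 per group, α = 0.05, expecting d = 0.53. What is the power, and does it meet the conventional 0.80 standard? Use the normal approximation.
Power ≈ 0.44; the study is underpowered (power < 0.80)

Power calculation (two-sample t-test, normal approximation):
z_β = d · √(n/2) - z_{α/2}
z_β = 0.53 · √(23/2) - 1.960
z_β = 0.53 · 3.391 - 1.960
z_β = -0.163

Power = Φ(z_β) = Φ(-0.163) ≈ 0.435

Effect size d = 0.53 is medium by Cohen's convention (0.2/0.5/0.8).

Threshold: power ≥ 0.80 is conventionally adequate.
Power ≈ 0.44 → the study is underpowered (power < 0.80).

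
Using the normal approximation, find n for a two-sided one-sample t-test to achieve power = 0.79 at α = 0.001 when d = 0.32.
n = 164

Sample size formula (one-sample t-test, normal approximation):
n = ((z_{α/2} + z_β) / d)²

z_{α/2} = 3.291 (for α = 0.001, two-sided)
z_β = 0.806 (for power = 0.79)
d = 0.32

n = ((3.291 + 0.806) / 0.32)²
n = (12.803)²
n ≈ 163.92
Round up to the next whole number: n = 164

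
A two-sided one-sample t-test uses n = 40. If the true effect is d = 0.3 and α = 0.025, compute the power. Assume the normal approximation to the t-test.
Power ≈ 0.37

Power calculation (one-sample t-test, normal approximation):
z_β = d · √n - z_{α/2}
z_β = 0.3 · √40 - 2.241
z_β = 0.3 · 6.325 - 2.241
z_β = -0.344

Power = Φ(z_β) = Φ(-0.344) ≈ 0.365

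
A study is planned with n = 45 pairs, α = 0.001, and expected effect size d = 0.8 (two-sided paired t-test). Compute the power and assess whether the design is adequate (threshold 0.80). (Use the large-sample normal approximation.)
Power ≈ 0.98; the study is adequately powered (power ≥ 0.80)

Power calculation (paired t-test, normal approximation):
z_β = d · √n - z_{α/2}
z_β = 0.8 · √45 - 3.291
z_β = 0.8 · 6.708 - 3.291
z_β = 2.076

Power = Φ(z_β) = Φ(2.076) ≈ 0.981

Effect size d = 0.8 is large by Cohen's convention (0.2/0.5/0.8).

Threshold: power ≥ 0.80 is conventionally adequate.
Power ≈ 0.98 → the study is adequately powered (power ≥ 0.80).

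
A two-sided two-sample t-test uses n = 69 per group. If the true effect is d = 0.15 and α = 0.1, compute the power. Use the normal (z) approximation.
Power ≈ 0.22

Power calculation (two-sample t-test, normal approximation):
z_β = d · √(n/2) - z_{α/2}
z_β = 0.15 · √(69/2) - 1.645
z_β = 0.15 · 5.874 - 1.645
z_β = -0.764

Power = Φ(z_β) = Φ(-0.764) ≈ 0.222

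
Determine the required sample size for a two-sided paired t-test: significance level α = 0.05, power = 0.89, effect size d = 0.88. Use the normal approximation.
n = 14 pairs

Sample size formula (paired t-test, normal approximation):
n = ((z_{α/2} + z_β) / d)²

z_{α/2} = 1.960 (for α = 0.05, two-sided)
z_β = 1.227 (for power = 0.89)
d = 0.88

n = ((1.960 + 1.227) / 0.88)²
n = (3.622)²
n ≈ 13.12
Round up to the next whole number: n = 14 pairs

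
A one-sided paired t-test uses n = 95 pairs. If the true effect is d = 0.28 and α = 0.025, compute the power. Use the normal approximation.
Power ≈ 0.78

Power calculation (paired t-test, normal approximation):
z_β = d · √n - z_α
z_β = 0.28 · √95 - 1.960
z_β = 0.28 · 9.747 - 1.960
z_β = 0.769

Power = Φ(z_β) = Φ(0.769) ≈ 0.779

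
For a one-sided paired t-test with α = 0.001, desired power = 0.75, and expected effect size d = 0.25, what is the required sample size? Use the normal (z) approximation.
n = 227 pairs

Sample size formula (paired t-test, normal approximation):
n = ((z_α + z_β) / d)²

z_α = 3.090 (for α = 0.001, one-sided)
z_β = 0.674 (for power = 0.75)
d = 0.25

n = ((3.090 + 0.674) / 0.25)²
n = (15.056)²
n ≈ 226.68
Round up to the next whole number: n = 227 pairs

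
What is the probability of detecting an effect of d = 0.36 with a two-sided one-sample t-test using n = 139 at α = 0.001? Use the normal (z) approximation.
Power ≈ 0.83

Power calculation (one-sample t-test, normal approximation):
z_β = d · √n - z_{α/2}
z_β = 0.36 · √139 - 3.291
z_β = 0.36 · 11.790 - 3.291
z_β = 0.954

Power = Φ(z_β) = Φ(0.954) ≈ 0.830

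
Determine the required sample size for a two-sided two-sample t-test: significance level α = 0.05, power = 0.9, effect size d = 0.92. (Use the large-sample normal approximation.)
n = 25 per group

Sample size formula (two-sample t-test, normal approximation):
n = 2 · ((z_{α/2} + z_β) / d)²

z_{α/2} = 1.960 (for α = 0.05, two-sided)
z_β = 1.282 (for power = 0.9)
d = 0.92

n = 2 · ((1.960 + 1.282) / 0.92)²
n = 2 · (3.524)²
n ≈ 24.84
Round up to the next whole number: n = 25 per group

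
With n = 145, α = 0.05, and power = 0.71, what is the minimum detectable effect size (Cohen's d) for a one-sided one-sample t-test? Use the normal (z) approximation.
d ≈ 0.18

Minimum detectable effect (one-sample t-test, normal approximation):
d = (z_α + z_β) / √n
d = (1.645 + 0.553) / √145
d = 2.198 / 12.042
d ≈ 0.18

By Cohen's convention (0.2 small / 0.5 medium / 0.8 large): very small effect.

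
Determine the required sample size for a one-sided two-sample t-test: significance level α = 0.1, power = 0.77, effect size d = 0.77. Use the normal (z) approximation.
n = 14 per group

Sample size formula (two-sample t-test, normal approximation):
n = 2 · ((z_α + z_β) / d)²

z_α = 1.282 (for α = 0.1, one-sided)
z_β = 0.739 (for power = 0.77)
d = 0.77

n = 2 · ((1.282 + 0.739) / 0.77)²
n = 2 · (2.625)²
n ≈ 13.78
Round up to the next whole number: n = 14 per group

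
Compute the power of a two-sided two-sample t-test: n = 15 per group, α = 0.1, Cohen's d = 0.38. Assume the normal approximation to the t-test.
Power ≈ 0.27

Power calculation (two-sample t-test, normal approximation):
z_β = d · √(n/2) - z_{α/2}
z_β = 0.38 · √(15/2) - 1.645
z_β = 0.38 · 2.739 - 1.645
z_β = -0.604

Power = Φ(z_β) = Φ(-0.604) ≈ 0.273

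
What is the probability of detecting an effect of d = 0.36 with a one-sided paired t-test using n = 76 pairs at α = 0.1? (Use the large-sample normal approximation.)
Power ≈ 0.97

Power calculation (paired t-test, normal approximation):
z_β = d · √n - z_α
z_β = 0.36 · √76 - 1.282
z_β = 0.36 · 8.718 - 1.282
z_β = 1.857

Power = Φ(z_β) = Φ(1.857) ≈ 0.968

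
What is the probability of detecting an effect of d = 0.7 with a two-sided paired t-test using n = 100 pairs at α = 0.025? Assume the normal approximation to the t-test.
Power ≈ 1.00

Power calculation (paired t-test, normal approximation):
z_β = d · √n - z_{α/2}
z_β = 0.7 · √100 - 2.241
z_β = 0.7 · 10.000 - 2.241
z_β = 4.759

Power = Φ(z_β) = Φ(4.759) ≈ 1.000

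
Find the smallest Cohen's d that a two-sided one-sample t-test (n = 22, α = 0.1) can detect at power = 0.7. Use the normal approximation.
d ≈ 0.46

Minimum detectable effect (one-sample t-test, normal approximation):
d = (z_{α/2} + z_β) / √n
d = (1.645 + 0.524) / √22
d = 2.169 / 4.690
d ≈ 0.46

By Cohen's convention (0.2 small / 0.5 medium / 0.8 large): small effect.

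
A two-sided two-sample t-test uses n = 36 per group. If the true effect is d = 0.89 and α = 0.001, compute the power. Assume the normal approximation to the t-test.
Power ≈ 0.69

Power calculation (two-sample t-test, normal approximation):
z_β = d · √(n/2) - z_{α/2}
z_β = 0.89 · √(36/2) - 3.291
z_β = 0.89 · 4.243 - 3.291
z_β = 0.485

Power = Φ(z_β) = Φ(0.485) ≈ 0.686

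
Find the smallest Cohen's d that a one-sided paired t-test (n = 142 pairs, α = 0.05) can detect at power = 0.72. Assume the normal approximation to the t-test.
d ≈ 0.19

Minimum detectable effect (paired t-test, normal approximation):
d = (z_α + z_β) / √n
d = (1.645 + 0.583) / √142
d = 2.228 / 11.916
d ≈ 0.19

By Cohen's convention (0.2 small / 0.5 medium / 0.8 large): very small effect.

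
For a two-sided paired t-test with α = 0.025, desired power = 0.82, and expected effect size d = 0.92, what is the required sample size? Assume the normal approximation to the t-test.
n = 12 pairs

Sample size formula (paired t-test, normal approximation):
n = ((z_{α/2} + z_β) / d)²

z_{α/2} = 2.241 (for α = 0.025, two-sided)
z_β = 0.915 (for power = 0.82)
d = 0.92

n = ((2.241 + 0.915) / 0.92)²
n = (3.430)²
n ≈ 11.76
Round up to the next whole number: n = 12 pairs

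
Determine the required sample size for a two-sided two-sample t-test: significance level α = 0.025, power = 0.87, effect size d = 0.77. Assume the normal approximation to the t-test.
n = 39 per group

Sample size formula (two-sample t-test, normal approximation):
n = 2 · ((z_{α/2} + z_β) / d)²

z_{α/2} = 2.241 (for α = 0.025, two-sided)
z_β = 1.126 (for power = 0.87)
d = 0.77

n = 2 · ((2.241 + 1.126) / 0.77)²
n = 2 · (4.373)²
n ≈ 38.25
Round up to the next whole number: n = 39 per group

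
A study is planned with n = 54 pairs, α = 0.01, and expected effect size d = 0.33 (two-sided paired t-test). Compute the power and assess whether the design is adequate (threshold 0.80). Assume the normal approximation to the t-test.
Power ≈ 0.44; the study is underpowered (power < 0.80)

Power calculation (paired t-test, normal approximation):
z_β = d · √n - z_{α/2}
z_β = 0.33 · √54 - 2.576
z_β = 0.33 · 7.348 - 2.576
z_β = -0.151

Power = Φ(z_β) = Φ(-0.151) ≈ 0.440

Effect size d = 0.33 is small by Cohen's convention (0.2/0.5/0.8).

Threshold: power ≥ 0.80 is conventionally adequate.
Power ≈ 0.44 → the study is underpowered (power < 0.80).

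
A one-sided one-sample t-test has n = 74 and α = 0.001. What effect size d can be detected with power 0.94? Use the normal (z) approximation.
d ≈ 0.54

Minimum detectable effect (one-sample t-test, normal approximation):
d = (z_α + z_β) / √n
d = (3.090 + 1.555) / √74
d = 4.645 / 8.602
d ≈ 0.54

By Cohen's convention (0.2 small / 0.5 medium / 0.8 large): medium effect.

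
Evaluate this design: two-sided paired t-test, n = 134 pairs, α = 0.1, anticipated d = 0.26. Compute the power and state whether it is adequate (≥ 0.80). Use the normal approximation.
Power ≈ 0.91; the study is adequately powered (power ≥ 0.80)

Power calculation (paired t-test, normal approximation):
z_β = d · √n - z_{α/2}
z_β = 0.26 · √134 - 1.645
z_β = 0.26 · 11.576 - 1.645
z_β = 1.365

Power = Φ(z_β) = Φ(1.365) ≈ 0.914

Effect size d = 0.26 is small by Cohen's convention (0.2/0.5/0.8).

Threshold: power ≥ 0.80 is conventionally adequate.
Power ≈ 0.91 → the study is adequately powered (power ≥ 0.80).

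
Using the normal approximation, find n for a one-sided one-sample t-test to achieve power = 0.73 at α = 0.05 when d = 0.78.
n = 9

Sample size formula (one-sample t-test, normal approximation):
n = ((z_α + z_β) / d)²

z_α = 1.645 (for α = 0.05, one-sided)
z_β = 0.613 (for power = 0.73)
d = 0.78

n = ((1.645 + 0.613) / 0.78)²
n = (2.895)²
n ≈ 8.38
Round up to the next whole number: n = 9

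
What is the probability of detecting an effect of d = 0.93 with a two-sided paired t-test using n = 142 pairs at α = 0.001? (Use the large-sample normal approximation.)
Power ≈ 1.00

Power calculation (paired t-test, normal approximation):
z_β = d · √n - z_{α/2}
z_β = 0.93 · √142 - 3.291
z_β = 0.93 · 11.916 - 3.291
z_β = 7.792

Power = Φ(z_β) = Φ(7.792) ≈ 1.000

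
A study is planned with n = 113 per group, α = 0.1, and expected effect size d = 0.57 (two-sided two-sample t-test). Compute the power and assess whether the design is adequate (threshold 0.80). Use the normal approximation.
Power ≈ 1.00; the study is adequately powered (power ≥ 0.80)

Power calculation (two-sample t-test, normal approximation):
z_β = d · √(n/2) - z_{α/2}
z_β = 0.57 · √(113/2) - 1.645
z_β = 0.57 · 7.517 - 1.645
z_β = 2.640

Power = Φ(z_β) = Φ(2.640) ≈ 0.996

Effect size d = 0.57 is medium by Cohen's convention (0.2/0.5/0.8).

Threshold: power ≥ 0.80 is conventionally adequate.
Power ≈ 1.00 → the study is adequately powered (power ≥ 0.80).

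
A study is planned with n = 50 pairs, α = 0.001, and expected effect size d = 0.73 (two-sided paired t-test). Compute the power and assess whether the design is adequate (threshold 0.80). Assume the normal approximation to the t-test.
Power ≈ 0.97; the study is adequately powered (power ≥ 0.80)

Power calculation (paired t-test, normal approximation):
z_β = d · √n - z_{α/2}
z_β = 0.73 · √50 - 3.291
z_β = 0.73 · 7.071 - 3.291
z_β = 1.871

Power = Φ(z_β) = Φ(1.871) ≈ 0.969

Effect size d = 0.73 is medium by Cohen's convention (0.2/0.5/0.8).

Threshold: power ≥ 0.80 is conventionally adequate.
Power ≈ 0.97 → the study is adequately powered (power ≥ 0.80).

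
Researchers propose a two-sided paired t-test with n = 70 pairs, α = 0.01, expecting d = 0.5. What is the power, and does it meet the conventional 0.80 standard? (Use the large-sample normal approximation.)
Power ≈ 0.95; the study is adequately powered (power ≥ 0.80)

Power calculation (paired t-test, normal approximation):
z_β = d · √n - z_{α/2}
z_β = 0.5 · √70 - 2.576
z_β = 0.5 · 8.367 - 2.576
z_β = 1.607

Power = Φ(z_β) = Φ(1.607) ≈ 0.946

Effect size d = 0.5 is medium by Cohen's convention (0.2/0.5/0.8).

Threshold: power ≥ 0.80 is conventionally adequate.
Power ≈ 0.95 → the study is adequately powered (power ≥ 0.80).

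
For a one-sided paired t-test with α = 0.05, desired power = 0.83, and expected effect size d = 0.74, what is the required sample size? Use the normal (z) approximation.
n = 13 pairs

Sample size formula (paired t-test, normal approximation):
n = ((z_α + z_β) / d)²

z_α = 1.645 (for α = 0.05, one-sided)
z_β = 0.954 (for power = 0.83)
d = 0.74

n = ((1.645 + 0.954) / 0.74)²
n = (3.512)²
n ≈ 12.33
Round up to the next whole number: n = 13 pairs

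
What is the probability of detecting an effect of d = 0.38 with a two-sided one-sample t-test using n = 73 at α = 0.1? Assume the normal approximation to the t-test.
Power ≈ 0.95

Power calculation (one-sample t-test, normal approximation):
z_β = d · √n - z_{α/2}
z_β = 0.38 · √73 - 1.645
z_β = 0.38 · 8.544 - 1.645
z_β = 1.602

Power = Φ(z_β) = Φ(1.602) ≈ 0.945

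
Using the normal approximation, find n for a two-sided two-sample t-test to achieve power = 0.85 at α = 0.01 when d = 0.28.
n = 333 per group

Sample size formula (two-sample t-test, normal approximation):
n = 2 · ((z_{α/2} + z_β) / d)²

z_{α/2} = 2.576 (for α = 0.01, two-sided)
z_β = 1.036 (for power = 0.85)
d = 0.28

n = 2 · ((2.576 + 1.036) / 0.28)²
n = 2 · (12.900)²
n ≈ 332.82
Round up to the next whole number: n = 333 per group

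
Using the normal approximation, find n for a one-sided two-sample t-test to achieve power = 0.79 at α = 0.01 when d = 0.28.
n = 251 per group

Sample size formula (two-sample t-test, normal approximation):
n = 2 · ((z_α + z_β) / d)²

z_α = 2.326 (for α = 0.01, one-sided)
z_β = 0.806 (for power = 0.79)
d = 0.28

n = 2 · ((2.326 + 0.806) / 0.28)²
n = 2 · (11.186)²
n ≈ 250.25
Round up to the next whole number: n = 251 per group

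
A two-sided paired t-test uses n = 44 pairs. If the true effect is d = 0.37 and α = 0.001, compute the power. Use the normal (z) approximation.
Power ≈ 0.20

Power calculation (paired t-test, normal approximation):
z_β = d · √n - z_{α/2}
z_β = 0.37 · √44 - 3.291
z_β = 0.37 · 6.633 - 3.291
z_β = -0.836

Power = Φ(z_β) = Φ(-0.836) ≈ 0.202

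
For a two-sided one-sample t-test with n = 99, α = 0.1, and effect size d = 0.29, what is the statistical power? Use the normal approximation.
Power ≈ 0.89

Power calculation (one-sample t-test, normal approximation):
z_β = d · √n - z_{α/2}
z_β = 0.29 · √99 - 1.645
z_β = 0.29 · 9.950 - 1.645
z_β = 1.241

Power = Φ(z_β) = Φ(1.241) ≈ 0.893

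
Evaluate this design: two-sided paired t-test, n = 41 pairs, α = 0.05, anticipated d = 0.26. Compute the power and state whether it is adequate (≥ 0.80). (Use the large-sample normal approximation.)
Power ≈ 0.38; the study is underpowered (power < 0.80)

Power calculation (paired t-test, normal approximation):
z_β = d · √n - z_{α/2}
z_β = 0.26 · √41 - 1.960
z_β = 0.26 · 6.403 - 1.960
z_β = -0.295

Power = Φ(z_β) = Φ(-0.295) ≈ 0.384

Effect size d = 0.26 is small by Cohen's convention (0.2/0.5/0.8).

Threshold: power ≥ 0.80 is conventionally adequate.
Power ≈ 0.38 → the study is underpowered (power < 0.80).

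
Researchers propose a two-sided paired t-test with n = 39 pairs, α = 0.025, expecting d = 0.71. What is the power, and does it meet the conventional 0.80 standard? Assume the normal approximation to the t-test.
Power ≈ 0.99; the study is adequately powered (power ≥ 0.80)

Power calculation (paired t-test, normal approximation):
z_β = d · √n - z_{α/2}
z_β = 0.71 · √39 - 2.241
z_β = 0.71 · 6.245 - 2.241
z_β = 2.193

Power = Φ(z_β) = Φ(2.193) ≈ 0.986

Effect size d = 0.71 is medium by Cohen's convention (0.2/0.5/0.8).

Threshold: power ≥ 0.80 is conventionally adequate.
Power ≈ 0.99 → the study is adequately powered (power ≥ 0.80).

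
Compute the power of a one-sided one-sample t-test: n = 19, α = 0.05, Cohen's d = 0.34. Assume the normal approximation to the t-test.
Power ≈ 0.44

Power calculation (one-sample t-test, normal approximation):
z_β = d · √n - z_α
z_β = 0.34 · √19 - 1.645
z_β = 0.34 · 4.359 - 1.645
z_β = -0.163

Power = Φ(z_β) = Φ(-0.163) ≈ 0.435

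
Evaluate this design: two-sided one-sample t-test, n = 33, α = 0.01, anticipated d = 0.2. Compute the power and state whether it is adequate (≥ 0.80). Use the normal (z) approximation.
Power ≈ 0.08; the study is underpowered (power < 0.80)

Power calculation (one-sample t-test, normal approximation):
z_β = d · √n - z_{α/2}
z_β = 0.2 · √33 - 2.576
z_β = 0.2 · 5.745 - 2.576
z_β = -1.427

Power = Φ(z_β) = Φ(-1.427) ≈ 0.077

Effect size d = 0.2 is small by Cohen's convention (0.2/0.5/0.8).

Threshold: power ≥ 0.80 is conventionally adequate.
Power ≈ 0.08 → the study is underpowered (power < 0.80).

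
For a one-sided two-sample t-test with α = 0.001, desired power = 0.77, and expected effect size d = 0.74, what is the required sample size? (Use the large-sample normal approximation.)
n = 54 per group

Sample size formula (two-sample t-test, normal approximation):
n = 2 · ((z_α + z_β) / d)²

z_α = 3.090 (for α = 0.001, one-sided)
z_β = 0.739 (for power = 0.77)
d = 0.74

n = 2 · ((3.090 + 0.739) / 0.74)²
n = 2 · (5.174)²
n ≈ 53.54
Round up to the next whole number: n = 54 per group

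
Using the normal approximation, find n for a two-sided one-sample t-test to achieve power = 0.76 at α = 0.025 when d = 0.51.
n = 34

Sample size formula (one-sample t-test, normal approximation):
n = ((z_{α/2} + z_β) / d)²

z_{α/2} = 2.241 (for α = 0.025, two-sided)
z_β = 0.706 (for power = 0.76)
d = 0.51

n = ((2.241 + 0.706) / 0.51)²
n = (5.778)²
n ≈ 33.39
Round up to the next whole number: n = 34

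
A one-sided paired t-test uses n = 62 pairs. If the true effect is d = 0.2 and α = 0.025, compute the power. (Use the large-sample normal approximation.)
Power ≈ 0.35

Power calculation (paired t-test, normal approximation):
z_β = d · √n - z_α
z_β = 0.2 · √62 - 1.960
z_β = 0.2 · 7.874 - 1.960
z_β = -0.385

Power = Φ(z_β) = Φ(-0.385) ≈ 0.350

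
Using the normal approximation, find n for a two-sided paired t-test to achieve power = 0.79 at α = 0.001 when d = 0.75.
n = 30 pairs

Sample size formula (paired t-test, normal approximation):
n = ((z_{α/2} + z_β) / d)²

z_{α/2} = 3.291 (for α = 0.001, two-sided)
z_β = 0.806 (for power = 0.79)
d = 0.75

n = ((3.291 + 0.806) / 0.75)²
n = (5.463)²
n ≈ 29.84
Round up to the next whole number: n = 30 pairs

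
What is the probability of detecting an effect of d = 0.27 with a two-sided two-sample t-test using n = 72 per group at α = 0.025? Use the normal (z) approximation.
Power ≈ 0.27

Power calculation (two-sample t-test, normal approximation):
z_β = d · √(n/2) - z_{α/2}
z_β = 0.27 · √(72/2) - 2.241
z_β = 0.27 · 6.000 - 2.241
z_β = -0.621

Power = Φ(z_β) = Φ(-0.621) ≈ 0.267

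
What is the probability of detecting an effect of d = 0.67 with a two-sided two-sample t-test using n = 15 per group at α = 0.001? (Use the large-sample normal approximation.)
Power ≈ 0.07

Power calculation (two-sample t-test, normal approximation):
z_β = d · √(n/2) - z_{α/2}
z_β = 0.67 · √(15/2) - 3.291
z_β = 0.67 · 2.739 - 3.291
z_β = -1.456

Power = Φ(z_β) = Φ(-1.456) ≈ 0.073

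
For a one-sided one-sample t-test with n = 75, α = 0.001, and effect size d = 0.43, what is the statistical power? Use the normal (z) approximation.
Power ≈ 0.74

Power calculation (one-sample t-test, normal approximation):
z_β = d · √n - z_α
z_β = 0.43 · √75 - 3.090
z_β = 0.43 · 8.660 - 3.090
z_β = 0.634

Power = Φ(z_β) = Φ(0.634) ≈ 0.737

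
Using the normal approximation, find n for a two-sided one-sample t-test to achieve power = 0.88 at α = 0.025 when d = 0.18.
n = 361

Sample size formula (one-sample t-test, normal approximation):
n = ((z_{α/2} + z_β) / d)²

z_{α/2} = 2.241 (for α = 0.025, two-sided)
z_β = 1.175 (for power = 0.88)
d = 0.18

n = ((2.241 + 1.175) / 0.18)²
n = (18.978)²
n ≈ 360.16
Round up to the next whole number: n = 361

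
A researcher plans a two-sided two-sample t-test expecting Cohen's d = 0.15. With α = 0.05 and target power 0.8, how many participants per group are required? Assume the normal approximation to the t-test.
n = 698 per group

Sample size formula (two-sample t-test, normal approximation):
n = 2 · ((z_{α/2} + z_β) / d)²

z_{α/2} = 1.960 (for α = 0.05, two-sided)
z_β = 0.842 (for power = 0.8)
d = 0.15

n = 2 · ((1.960 + 0.842) / 0.15)²
n = 2 · (18.680)²
n ≈ 697.88
Round up to the next whole number: n = 698 per group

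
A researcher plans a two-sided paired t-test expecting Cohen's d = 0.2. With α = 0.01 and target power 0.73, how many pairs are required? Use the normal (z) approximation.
n = 255 pairs

Sample size formula (paired t-test, normal approximation):
n = ((z_{α/2} + z_β) / d)²

z_{α/2} = 2.576 (for α = 0.01, two-sided)
z_β = 0.613 (for power = 0.73)
d = 0.2

n = ((2.576 + 0.613) / 0.2)²
n = (15.945)²
n ≈ 254.24
Round up to the next whole number: n = 255 pairs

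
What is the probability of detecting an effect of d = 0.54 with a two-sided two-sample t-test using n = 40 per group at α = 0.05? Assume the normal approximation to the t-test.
Power ≈ 0.68

Power calculation (two-sample t-test, normal approximation):
z_β = d · √(n/2) - z_{α/2}
z_β = 0.54 · √(40/2) - 1.960
z_β = 0.54 · 4.472 - 1.960
z_β = 0.455

Power = Φ(z_β) = Φ(0.455) ≈ 0.675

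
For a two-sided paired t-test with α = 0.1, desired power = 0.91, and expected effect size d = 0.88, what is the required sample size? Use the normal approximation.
n = 12 pairs

Sample size formula (paired t-test, normal approximation):
n = ((z_{α/2} + z_β) / d)²

z_{α/2} = 1.645 (for α = 0.1, two-sided)
z_β = 1.341 (for power = 0.91)
d = 0.88

n = ((1.645 + 1.341) / 0.88)²
n = (3.393)²
n ≈ 11.51
Round up to the next whole number: n = 12 pairs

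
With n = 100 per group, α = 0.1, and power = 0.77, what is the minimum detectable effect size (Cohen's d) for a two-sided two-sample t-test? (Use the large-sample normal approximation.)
d ≈ 0.34

Minimum detectable effect (two-sample t-test, normal approximation):
d = (z_{α/2} + z_β) / √(n/2)
d = (1.645 + 0.739) / √(100/2)
d = 2.384 / 7.071
d ≈ 0.34

By Cohen's convention (0.2 small / 0.5 medium / 0.8 large): small effect.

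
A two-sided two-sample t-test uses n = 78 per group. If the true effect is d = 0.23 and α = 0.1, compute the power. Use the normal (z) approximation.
Power ≈ 0.42

Power calculation (two-sample t-test, normal approximation):
z_β = d · √(n/2) - z_{α/2}
z_β = 0.23 · √(78/2) - 1.645
z_β = 0.23 · 6.245 - 1.645
z_β = -0.209

Power = Φ(z_β) = Φ(-0.209) ≈ 0.417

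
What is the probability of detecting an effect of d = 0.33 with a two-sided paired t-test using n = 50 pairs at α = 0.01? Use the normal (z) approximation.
Power ≈ 0.40

Power calculation (paired t-test, normal approximation):
z_β = d · √n - z_{α/2}
z_β = 0.33 · √50 - 2.576
z_β = 0.33 · 7.071 - 2.576
z_β = -0.242

Power = Φ(z_β) = Φ(-0.242) ≈ 0.404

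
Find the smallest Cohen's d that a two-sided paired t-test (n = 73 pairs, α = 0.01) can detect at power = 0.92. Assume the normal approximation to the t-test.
d ≈ 0.47

Minimum detectable effect (paired t-test, normal approximation):
d = (z_{α/2} + z_β) / √n
d = (2.576 + 1.405) / √73
d = 3.981 / 8.544
d ≈ 0.47

By Cohen's convention (0.2 small / 0.5 medium / 0.8 large): small effect.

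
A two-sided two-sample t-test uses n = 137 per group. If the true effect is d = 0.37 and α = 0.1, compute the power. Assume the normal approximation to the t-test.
Power ≈ 0.92

Power calculation (two-sample t-test, normal approximation):
z_β = d · √(n/2) - z_{α/2}
z_β = 0.37 · √(137/2) - 1.645
z_β = 0.37 · 8.276 - 1.645
z_β = 1.417

Power = Φ(z_β) = Φ(1.417) ≈ 0.922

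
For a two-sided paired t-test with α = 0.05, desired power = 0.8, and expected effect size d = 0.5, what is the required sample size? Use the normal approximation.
n = 32 pairs

Sample size formula (paired t-test, normal approximation):
n = ((z_{α/2} + z_β) / d)²

z_{α/2} = 1.960 (for α = 0.05, two-sided)
z_β = 0.842 (for power = 0.8)
d = 0.5

n = ((1.960 + 0.842) / 0.5)²
n = (5.604)²
n ≈ 31.40
Round up to the next whole number: n = 32 pairs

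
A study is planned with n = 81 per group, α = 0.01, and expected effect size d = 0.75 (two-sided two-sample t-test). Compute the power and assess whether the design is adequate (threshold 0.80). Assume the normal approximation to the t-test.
Power ≈ 0.99; the study is adequately powered (power ≥ 0.80)

Power calculation (two-sample t-test, normal approximation):
z_β = d · √(n/2) - z_{α/2}
z_β = 0.75 · √(81/2) - 2.576
z_β = 0.75 · 6.364 - 2.576
z_β = 2.197

Power = Φ(z_β) = Φ(2.197) ≈ 0.986

Effect size d = 0.75 is medium by Cohen's convention (0.2/0.5/0.8).

Threshold: power ≥ 0.80 is conventionally adequate.
Power ≈ 0.99 → the study is adequately powered (power ≥ 0.80).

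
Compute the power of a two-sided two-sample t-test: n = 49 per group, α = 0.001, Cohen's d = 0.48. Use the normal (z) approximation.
Power ≈ 0.18

Power calculation (two-sample t-test, normal approximation):
z_β = d · √(n/2) - z_{α/2}
z_β = 0.48 · √(49/2) - 3.291
z_β = 0.48 · 4.950 - 3.291
z_β = -0.915

Power = Φ(z_β) = Φ(-0.915) ≈ 0.180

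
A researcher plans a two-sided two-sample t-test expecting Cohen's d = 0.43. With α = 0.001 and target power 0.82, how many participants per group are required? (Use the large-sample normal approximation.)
n = 192 per group

Sample size formula (two-sample t-test, normal approximation):
n = 2 · ((z_{α/2} + z_β) / d)²

z_{α/2} = 3.291 (for α = 0.001, two-sided)
z_β = 0.915 (for power = 0.82)
d = 0.43

n = 2 · ((3.291 + 0.915) / 0.43)²
n = 2 · (9.781)²
n ≈ 191.34
Round up to the next whole number: n = 192 per group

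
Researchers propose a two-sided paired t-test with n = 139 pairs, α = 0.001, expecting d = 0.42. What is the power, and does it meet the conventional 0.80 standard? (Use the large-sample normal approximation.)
Power ≈ 0.95; the study is adequately powered (power ≥ 0.80)

Power calculation (paired t-test, normal approximation):
z_β = d · √n - z_{α/2}
z_β = 0.42 · √139 - 3.291
z_β = 0.42 · 11.790 - 3.291
z_β = 1.661

Power = Φ(z_β) = Φ(1.661) ≈ 0.952

Effect size d = 0.42 is small by Cohen's convention (0.2/0.5/0.8).

Threshold: power ≥ 0.80 is conventionally adequate.
Power ≈ 0.95 → the study is adequately powered (power ≥ 0.80).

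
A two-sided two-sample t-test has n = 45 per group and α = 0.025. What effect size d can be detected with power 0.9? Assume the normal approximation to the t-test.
d ≈ 0.74

Minimum detectable effect (two-sample t-test, normal approximation):
d = (z_{α/2} + z_β) / √(n/2)
d = (2.241 + 1.282) / √(45/2)
d = 3.523 / 4.743
d ≈ 0.74

By Cohen's convention (0.2 small / 0.5 medium / 0.8 large): medium effect.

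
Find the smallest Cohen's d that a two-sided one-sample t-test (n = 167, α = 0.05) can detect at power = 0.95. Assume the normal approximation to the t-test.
d ≈ 0.28

Minimum detectable effect (one-sample t-test, normal approximation):
d = (z_{α/2} + z_β) / √n
d = (1.960 + 1.645) / √167
d = 3.605 / 12.923
d ≈ 0.28

By Cohen's convention (0.2 small / 0.5 medium / 0.8 large): small effect.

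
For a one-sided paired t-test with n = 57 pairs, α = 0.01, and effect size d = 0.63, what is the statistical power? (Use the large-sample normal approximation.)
Power ≈ 0.99

Power calculation (paired t-test, normal approximation):
z_β = d · √n - z_α
z_β = 0.63 · √57 - 2.326
z_β = 0.63 · 7.550 - 2.326
z_β = 2.430

Power = Φ(z_β) = Φ(2.430) ≈ 0.992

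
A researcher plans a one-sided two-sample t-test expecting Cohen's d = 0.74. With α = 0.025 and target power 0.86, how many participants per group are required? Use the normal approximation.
n = 34 per group

Sample size formula (two-sample t-test, normal approximation):
n = 2 · ((z_α + z_β) / d)²

z_α = 1.960 (for α = 0.025, one-sided)
z_β = 1.080 (for power = 0.86)
d = 0.74

n = 2 · ((1.960 + 1.080) / 0.74)²
n = 2 · (4.108)²
n ≈ 33.75
Round up to the next whole number: n = 34 per group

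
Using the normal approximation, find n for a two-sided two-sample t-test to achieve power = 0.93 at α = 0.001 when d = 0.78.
n = 75 per group

Sample size formula (two-sample t-test, normal approximation):
n = 2 · ((z_{α/2} + z_β) / d)²

z_{α/2} = 3.291 (for α = 0.001, two-sided)
z_β = 1.476 (for power = 0.93)
d = 0.78

n = 2 · ((3.291 + 1.476) / 0.78)²
n = 2 · (6.112)²
n ≈ 74.71
Round up to the next whole number: n = 75 per group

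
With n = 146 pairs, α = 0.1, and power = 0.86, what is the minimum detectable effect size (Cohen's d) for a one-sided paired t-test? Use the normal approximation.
d ≈ 0.20

Minimum detectable effect (paired t-test, normal approximation):
d = (z_α + z_β) / √n
d = (1.282 + 1.080) / √146
d = 2.362 / 12.083
d ≈ 0.20

By Cohen's convention (0.2 small / 0.5 medium / 0.8 large): small effect.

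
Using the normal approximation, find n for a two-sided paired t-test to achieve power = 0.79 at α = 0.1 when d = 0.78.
n = 10 pairs

Sample size formula (paired t-test, normal approximation):
n = ((z_{α/2} + z_β) / d)²

z_{α/2} = 1.645 (for α = 0.1, two-sided)
z_β = 0.806 (for power = 0.79)
d = 0.78

n = ((1.645 + 0.806) / 0.78)²
n = (3.142)²
n ≈ 9.87
Round up to the next whole number: n = 10 pairs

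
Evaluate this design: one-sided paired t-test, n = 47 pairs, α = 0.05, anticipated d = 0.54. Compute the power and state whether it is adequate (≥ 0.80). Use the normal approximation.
Power ≈ 0.98; the study is adequately powered (power ≥ 0.80)

Power calculation (paired t-test, normal approximation):
z_β = d · √n - z_α
z_β = 0.54 · √47 - 1.645
z_β = 0.54 · 6.856 - 1.645
z_β = 2.057

Power = Φ(z_β) = Φ(2.057) ≈ 0.980

Effect size d = 0.54 is medium by Cohen's convention (0.2/0.5/0.8).

Threshold: power ≥ 0.80 is conventionally adequate.
Power ≈ 0.98 → the study is adequately powered (power ≥ 0.80).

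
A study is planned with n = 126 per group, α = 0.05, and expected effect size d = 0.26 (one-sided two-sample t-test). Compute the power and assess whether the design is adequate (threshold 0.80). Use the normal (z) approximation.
Power ≈ 0.66; the study is underpowered (power < 0.80)

Power calculation (two-sample t-test, normal approximation):
z_β = d · √(n/2) - z_α
z_β = 0.26 · √(126/2) - 1.645
z_β = 0.26 · 7.937 - 1.645
z_β = 0.419

Power = Φ(z_β) = Φ(0.419) ≈ 0.662

Effect size d = 0.26 is small by Cohen's convention (0.2/0.5/0.8).

Threshold: power ≥ 0.80 is conventionally adequate.
Power ≈ 0.66 → the study is underpowered (power < 0.80).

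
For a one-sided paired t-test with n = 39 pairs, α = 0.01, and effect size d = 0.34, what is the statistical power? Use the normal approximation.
Power ≈ 0.42

Power calculation (paired t-test, normal approximation):
z_β = d · √n - z_α
z_β = 0.34 · √39 - 2.326
z_β = 0.34 · 6.245 - 2.326
z_β = -0.203

Power = Φ(z_β) = Φ(-0.203) ≈ 0.420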